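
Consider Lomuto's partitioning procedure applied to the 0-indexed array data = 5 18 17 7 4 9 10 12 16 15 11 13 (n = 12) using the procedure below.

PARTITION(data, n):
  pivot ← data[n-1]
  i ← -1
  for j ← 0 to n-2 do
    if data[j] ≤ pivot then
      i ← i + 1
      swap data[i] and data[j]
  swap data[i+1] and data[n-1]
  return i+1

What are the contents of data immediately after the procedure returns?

pivot=13, i=-1
j=0: 5≤13, i=0, swap(0,0) ⇒ 5 18 17 7 4 9 10 12 16 15 11 13
j=1: 18>13, skip
j=2: 17>13, skip
j=3: 7≤13, i=1, swap(1,3) ⇒ 5 7 17 18 4 9 10 12 16 15 11 13
j=4: 4≤13, i=2, swap(2,4) ⇒ 5 7 4 18 17 9 10 12 16 15 11 13
j=5: 9≤13, i=3, swap(3,5) ⇒ 5 7 4 9 17 18 10 12 16 15 11 13
j=6: 10≤13, i=4, swap(4,6) ⇒ 5 7 4 9 10 18 17 12 16 15 11 13
j=7: 12≤13, i=5, swap(5,7) ⇒ 5 7 4 9 10 12 17 18 16 15 11 13
j=8: 16>13, skip
j=9: 15>13, skip
j=10: 11≤13, i=6, swap(6,10) ⇒ 5 7 4 9 10 12 11 18 16 15 17 13
swap(7,11) ⇒ 5 7 4 9 10 12 11 13 16 15 17 18; return 7

5 7 4 9 10 12 11 13 16 15 17 18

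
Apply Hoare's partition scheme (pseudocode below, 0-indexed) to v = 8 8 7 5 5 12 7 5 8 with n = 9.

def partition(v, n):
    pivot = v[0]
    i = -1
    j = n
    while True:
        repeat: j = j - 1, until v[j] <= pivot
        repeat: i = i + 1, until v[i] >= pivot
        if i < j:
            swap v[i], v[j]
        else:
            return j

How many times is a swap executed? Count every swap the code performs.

pivot=8
j stops at 8 (8), i stops at 0 (8); swap ⇒ 8 8 7 5 5 12 7 5 8
j stops at 7 (5), i stops at 1 (8); swap ⇒ 8 5 7 5 5 12 7 8 8
j stops at 6 (7), i stops at 5 (12); swap ⇒ 8 5 7 5 5 7 12 8 8
j stops at 5, i stops at 6; i≥j ⇒ return 5. v=8 5 7 5 5 7 12 8 8

3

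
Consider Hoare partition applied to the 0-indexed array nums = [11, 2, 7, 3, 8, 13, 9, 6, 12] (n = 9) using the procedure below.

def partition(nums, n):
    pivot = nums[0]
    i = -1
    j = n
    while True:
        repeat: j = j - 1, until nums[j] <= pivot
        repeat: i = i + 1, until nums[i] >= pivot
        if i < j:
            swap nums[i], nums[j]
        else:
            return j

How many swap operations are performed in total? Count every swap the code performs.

2

pivot = nums[0] = 11; i = -1, j = 9
j→7 (nums[7]=6≤11), i→0 (nums[0]=11≥11); i<j, swap → [6, 2, 7, 3, 8, 13, 9, 11, 12]
j→6 (nums[6]=9≤11), i→5 (nums[5]=13≥11); i<j, swap → [6, 2, 7, 3, 8, 9, 13, 11, 12]
j→5, i→6; i≥j, return j=5. nums = [6, 2, 7, 3, 8, 9, 13, 11, 12]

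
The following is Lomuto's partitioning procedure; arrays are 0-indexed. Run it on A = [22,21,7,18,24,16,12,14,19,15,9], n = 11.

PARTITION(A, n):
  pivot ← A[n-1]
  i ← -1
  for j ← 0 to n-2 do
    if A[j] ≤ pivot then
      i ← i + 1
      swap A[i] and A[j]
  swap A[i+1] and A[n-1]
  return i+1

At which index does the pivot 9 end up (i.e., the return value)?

pivot = A[10] = 9; i = -1
j=0: A[0]=22 > 9 → no swap
j=1: A[1]=21 > 9 → no swap
j=2: A[2]=7 ≤ 9 → i=0, swap A[0],A[2] → [7,21,22,18,24,16,12,14,19,15,9]
j=3: A[3]=18 > 9 → no swap
j=4: A[4]=24 > 9 → no swap
j=5: A[5]=16 > 9 → no swap
j=6: A[6]=12 > 9 → no swap
j=7: A[7]=14 > 9 → no swap
j=8: A[8]=19 > 9 → no swap
j=9: A[9]=15 > 9 → no swap
final swap A[1],A[10] → [7,9,22,18,24,16,12,14,19,15,21]; return 1

1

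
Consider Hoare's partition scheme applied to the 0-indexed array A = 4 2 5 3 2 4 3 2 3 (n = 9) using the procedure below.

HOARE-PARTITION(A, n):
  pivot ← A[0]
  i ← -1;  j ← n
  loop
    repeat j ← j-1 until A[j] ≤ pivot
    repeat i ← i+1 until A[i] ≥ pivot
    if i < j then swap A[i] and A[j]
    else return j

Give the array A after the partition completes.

3 2 2 3 2 3 4 5 4

pivot = A[0] = 4; i = -1, j = 9
j→8 (A[8]=3≤4), i→0 (A[0]=4≥4); i<j, swap → 3 2 5 3 2 4 3 2 4
j→7 (A[7]=2≤4), i→2 (A[2]=5≥4); i<j, swap → 3 2 2 3 2 4 3 5 4
j→6 (A[6]=3≤4), i→5 (A[5]=4≥4); i<j, swap → 3 2 2 3 2 3 4 5 4
j→5, i→6; i≥j, return j=5. A = 3 2 2 3 2 3 4 5 4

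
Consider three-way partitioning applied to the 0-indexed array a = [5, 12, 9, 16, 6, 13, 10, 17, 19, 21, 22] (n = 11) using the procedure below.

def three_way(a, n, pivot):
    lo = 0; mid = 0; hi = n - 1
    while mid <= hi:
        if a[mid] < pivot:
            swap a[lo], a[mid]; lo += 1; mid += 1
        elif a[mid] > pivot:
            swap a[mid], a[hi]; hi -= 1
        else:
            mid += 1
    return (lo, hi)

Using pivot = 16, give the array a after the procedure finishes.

[5, 12, 9, 6, 13, 10, 16, 19, 21, 22, 17]

lo=0 mid=0 hi=10
5<16: swap(0,0), lo=1 mid=1 ⇒ [5, 12, 9, 16, 6, 13, 10, 17, 19, 21, 22]
12<16: swap(1,1), lo=2 mid=2 ⇒ [5, 12, 9, 16, 6, 13, 10, 17, 19, 21, 22]
9<16: swap(2,2), lo=3 mid=3 ⇒ [5, 12, 9, 16, 6, 13, 10, 17, 19, 21, 22]
16=16: mid=4
6<16: swap(3,4), lo=4 mid=5 ⇒ [5, 12, 9, 6, 16, 13, 10, 17, 19, 21, 22]
13<16: swap(4,5), lo=5 mid=6 ⇒ [5, 12, 9, 6, 13, 16, 10, 17, 19, 21, 22]
10<16: swap(5,6), lo=6 mid=7 ⇒ [5, 12, 9, 6, 13, 10, 16, 17, 19, 21, 22]
17>16: swap(7,10), hi=9 ⇒ [5, 12, 9, 6, 13, 10, 16, 22, 19, 21, 17]
22>16: swap(7,9), hi=8 ⇒ [5, 12, 9, 6, 13, 10, 16, 21, 19, 22, 17]
21>16: swap(7,8), hi=7 ⇒ [5, 12, 9, 6, 13, 10, 16, 19, 21, 22, 17]
19>16: swap(7,7), hi=6 ⇒ [5, 12, 9, 6, 13, 10, 16, 19, 21, 22, 17]
done. lo=6 hi=6; a=[5, 12, 9, 6, 13, 10, 16, 19, 21, 22, 17]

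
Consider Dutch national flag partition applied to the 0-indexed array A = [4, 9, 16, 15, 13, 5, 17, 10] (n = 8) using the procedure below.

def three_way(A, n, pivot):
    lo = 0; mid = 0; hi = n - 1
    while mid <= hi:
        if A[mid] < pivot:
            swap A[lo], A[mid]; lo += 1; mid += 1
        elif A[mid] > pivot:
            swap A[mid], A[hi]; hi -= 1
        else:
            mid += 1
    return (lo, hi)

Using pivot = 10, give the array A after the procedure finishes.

[4, 9, 5, 10, 13, 17, 15, 16]

pivot = 10; lo=0, mid=0, hi=7
A[mid]=4<10: swap A[0],A[0]; lo=1,mid=1 → [4, 9, 16, 15, 13, 5, 17, 10]
A[mid]=9<10: swap A[1],A[1]; lo=2,mid=2 → [4, 9, 16, 15, 13, 5, 17, 10]
A[mid]=16>10: swap A[2],A[7]; hi=6 → [4, 9, 10, 15, 13, 5, 17, 16]
A[mid]=10=10: mid=3
A[mid]=15>10: swap A[3],A[6]; hi=5 → [4, 9, 10, 17, 13, 5, 15, 16]
A[mid]=17>10: swap A[3],A[5]; hi=4 → [4, 9, 10, 5, 13, 17, 15, 16]
A[mid]=5<10: swap A[2],A[3]; lo=3,mid=4 → [4, 9, 5, 10, 13, 17, 15, 16]
A[mid]=13>10: swap A[4],A[4]; hi=3 → [4, 9, 5, 10, 13, 17, 15, 16]
end: lo=3, hi=3; A = [4, 9, 5, 10, 13, 17, 15, 16]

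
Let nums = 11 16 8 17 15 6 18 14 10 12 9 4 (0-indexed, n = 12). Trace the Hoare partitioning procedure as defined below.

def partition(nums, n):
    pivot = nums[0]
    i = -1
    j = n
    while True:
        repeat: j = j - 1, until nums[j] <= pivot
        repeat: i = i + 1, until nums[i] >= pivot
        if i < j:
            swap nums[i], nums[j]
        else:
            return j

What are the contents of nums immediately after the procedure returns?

pivot=11
j stops at 11 (4), i stops at 0 (11); swap ⇒ 4 16 8 17 15 6 18 14 10 12 9 11
j stops at 10 (9), i stops at 1 (16); swap ⇒ 4 9 8 17 15 6 18 14 10 12 16 11
j stops at 8 (10), i stops at 3 (17); swap ⇒ 4 9 8 10 15 6 18 14 17 12 16 11
j stops at 5 (6), i stops at 4 (15); swap ⇒ 4 9 8 10 6 15 18 14 17 12 16 11
j stops at 4, i stops at 5; i≥j ⇒ return 4. nums=4 9 8 10 6 15 18 14 17 12 16 11

4 9 8 10 6 15 18 14 17 12 16 11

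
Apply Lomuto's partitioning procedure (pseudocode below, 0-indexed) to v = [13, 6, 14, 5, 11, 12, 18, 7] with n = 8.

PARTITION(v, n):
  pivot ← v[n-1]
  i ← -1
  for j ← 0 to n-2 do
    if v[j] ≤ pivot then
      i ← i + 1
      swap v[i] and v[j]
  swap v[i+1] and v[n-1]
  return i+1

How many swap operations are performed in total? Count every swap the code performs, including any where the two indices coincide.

pivot = v[7] = 7; i = -1
j=0: v[0]=13 > 7 → no swap
j=1: v[1]=6 ≤ 7 → i=0, swap v[0],v[1] → [6, 13, 14, 5, 11, 12, 18, 7]
j=2: v[2]=14 > 7 → no swap
j=3: v[3]=5 ≤ 7 → i=1, swap v[1],v[3] → [6, 5, 14, 13, 11, 12, 18, 7]
j=4: v[4]=11 > 7 → no swap
j=5: v[5]=12 > 7 → no swap
j=6: v[6]=18 > 7 → no swap
final swap v[2],v[7] → [6, 5, 7, 13, 11, 12, 18, 14]; return 2

3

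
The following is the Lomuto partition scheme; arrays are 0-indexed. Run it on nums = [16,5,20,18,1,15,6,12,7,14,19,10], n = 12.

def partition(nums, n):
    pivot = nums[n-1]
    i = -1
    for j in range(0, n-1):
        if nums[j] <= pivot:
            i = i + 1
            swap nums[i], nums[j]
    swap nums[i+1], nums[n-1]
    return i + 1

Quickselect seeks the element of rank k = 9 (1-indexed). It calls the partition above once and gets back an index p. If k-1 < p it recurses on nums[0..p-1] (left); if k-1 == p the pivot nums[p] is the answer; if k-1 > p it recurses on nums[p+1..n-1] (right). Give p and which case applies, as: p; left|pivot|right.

4; right

pivot = nums[11] = 10; i = -1
j=0: nums[0]=16 > 10 → no swap
j=1: nums[1]=5 ≤ 10 → i=0, swap nums[0],nums[1] → [5,16,20,18,1,15,6,12,7,14,19,10]
j=2: nums[2]=20 > 10 → no swap
j=3: nums[3]=18 > 10 → no swap
j=4: nums[4]=1 ≤ 10 → i=1, swap nums[1],nums[4] → [5,1,20,18,16,15,6,12,7,14,19,10]
j=5: nums[5]=15 > 10 → no swap
j=6: nums[6]=6 ≤ 10 → i=2, swap nums[2],nums[6] → [5,1,6,18,16,15,20,12,7,14,19,10]
j=7: nums[7]=12 > 10 → no swap
j=8: nums[8]=7 ≤ 10 → i=3, swap nums[3],nums[8] → [5,1,6,7,16,15,20,12,18,14,19,10]
j=9: nums[9]=14 > 10 → no swap
j=10: nums[10]=19 > 10 → no swap
final swap nums[4],nums[11] → [5,1,6,7,10,15,20,12,18,14,19,16]; return 4
p = 4; k-1 = 8 > 4 ⇒ right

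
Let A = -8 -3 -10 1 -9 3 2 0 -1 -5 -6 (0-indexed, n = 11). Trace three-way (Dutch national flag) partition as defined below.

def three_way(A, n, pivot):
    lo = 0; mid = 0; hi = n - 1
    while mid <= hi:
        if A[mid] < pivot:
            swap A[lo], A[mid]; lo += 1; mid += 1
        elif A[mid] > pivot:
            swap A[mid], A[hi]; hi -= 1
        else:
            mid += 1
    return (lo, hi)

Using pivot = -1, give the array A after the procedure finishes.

-8 -3 -10 -6 -9 -5 -1 0 2 3 1

pivot = -1; lo=0, mid=0, hi=10
A[mid]=-8<-1: swap A[0],A[0]; lo=1,mid=1 → -8 -3 -10 1 -9 3 2 0 -1 -5 -6
A[mid]=-3<-1: swap A[1],A[1]; lo=2,mid=2 → -8 -3 -10 1 -9 3 2 0 -1 -5 -6
A[mid]=-10<-1: swap A[2],A[2]; lo=3,mid=3 → -8 -3 -10 1 -9 3 2 0 -1 -5 -6
A[mid]=1>-1: swap A[3],A[10]; hi=9 → -8 -3 -10 -6 -9 3 2 0 -1 -5 1
A[mid]=-6<-1: swap A[3],A[3]; lo=4,mid=4 → -8 -3 -10 -6 -9 3 2 0 -1 -5 1
A[mid]=-9<-1: swap A[4],A[4]; lo=5,mid=5 → -8 -3 -10 -6 -9 3 2 0 -1 -5 1
A[mid]=3>-1: swap A[5],A[9]; hi=8 → -8 -3 -10 -6 -9 -5 2 0 -1 3 1
A[mid]=-5<-1: swap A[5],A[5]; lo=6,mid=6 → -8 -3 -10 -6 -9 -5 2 0 -1 3 1
A[mid]=2>-1: swap A[6],A[8]; hi=7 → -8 -3 -10 -6 -9 -5 -1 0 2 3 1
A[mid]=-1=-1: mid=7
A[mid]=0>-1: swap A[7],A[7]; hi=6 → -8 -3 -10 -6 -9 -5 -1 0 2 3 1
end: lo=6, hi=6; A = -8 -3 -10 -6 -9 -5 -1 0 2 3 1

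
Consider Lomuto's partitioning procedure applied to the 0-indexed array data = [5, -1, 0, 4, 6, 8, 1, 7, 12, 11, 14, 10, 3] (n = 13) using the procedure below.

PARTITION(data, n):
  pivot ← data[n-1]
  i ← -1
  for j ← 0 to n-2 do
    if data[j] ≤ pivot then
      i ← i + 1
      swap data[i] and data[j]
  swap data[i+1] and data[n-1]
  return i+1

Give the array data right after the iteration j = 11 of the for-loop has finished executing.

pivot=3, i=-1
j=0: 5>3, skip
j=1: -1≤3, i=0, swap(0,1) ⇒ [-1, 5, 0, 4, 6, 8, 1, 7, 12, 11, 14, 10, 3]
j=2: 0≤3, i=1, swap(1,2) ⇒ [-1, 0, 5, 4, 6, 8, 1, 7, 12, 11, 14, 10, 3]
j=3: 4>3, skip
j=4: 6>3, skip
j=5: 8>3, skip
j=6: 1≤3, i=2, swap(2,6) ⇒ [-1, 0, 1, 4, 6, 8, 5, 7, 12, 11, 14, 10, 3]
j=7: 7>3, skip
j=8: 12>3, skip
j=9: 11>3, skip
j=10: 14>3, skip
j=11: 10>3, skip
(after j=11) data = [-1, 0, 1, 4, 6, 8, 5, 7, 12, 11, 14, 10, 3]

[-1, 0, 1, 4, 6, 8, 5, 7, 12, 11, 14, 10, 3]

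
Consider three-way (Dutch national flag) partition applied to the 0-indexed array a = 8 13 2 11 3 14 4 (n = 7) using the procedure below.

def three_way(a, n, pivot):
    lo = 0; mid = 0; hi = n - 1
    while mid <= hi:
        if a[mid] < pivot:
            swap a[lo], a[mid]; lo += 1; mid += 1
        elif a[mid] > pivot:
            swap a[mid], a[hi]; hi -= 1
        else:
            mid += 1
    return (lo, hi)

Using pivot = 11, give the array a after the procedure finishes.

pivot = 11; lo=0, mid=0, hi=6
a[mid]=8<11: swap a[0],a[0]; lo=1,mid=1 → 8 13 2 11 3 14 4
a[mid]=13>11: swap a[1],a[6]; hi=5 → 8 4 2 11 3 14 13
a[mid]=4<11: swap a[1],a[1]; lo=2,mid=2 → 8 4 2 11 3 14 13
a[mid]=2<11: swap a[2],a[2]; lo=3,mid=3 → 8 4 2 11 3 14 13
a[mid]=11=11: mid=4
a[mid]=3<11: swap a[3],a[4]; lo=4,mid=5 → 8 4 2 3 11 14 13
a[mid]=14>11: swap a[5],a[5]; hi=4 → 8 4 2 3 11 14 13
end: lo=4, hi=4; a = 8 4 2 3 11 14 13

8 4 2 3 11 14 13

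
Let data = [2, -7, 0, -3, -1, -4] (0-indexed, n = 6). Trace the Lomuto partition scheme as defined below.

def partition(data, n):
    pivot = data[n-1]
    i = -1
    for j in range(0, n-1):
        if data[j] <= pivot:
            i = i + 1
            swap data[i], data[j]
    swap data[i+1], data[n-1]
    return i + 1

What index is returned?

pivot=-4, i=-1
j=0: 2>-4, skip
j=1: -7≤-4, i=0, swap(0,1) ⇒ [-7, 2, 0, -3, -1, -4]
j=2: 0>-4, skip
j=3: -3>-4, skip
j=4: -1>-4, skip
swap(1,5) ⇒ [-7, -4, 0, -3, -1, 2]; return 1

1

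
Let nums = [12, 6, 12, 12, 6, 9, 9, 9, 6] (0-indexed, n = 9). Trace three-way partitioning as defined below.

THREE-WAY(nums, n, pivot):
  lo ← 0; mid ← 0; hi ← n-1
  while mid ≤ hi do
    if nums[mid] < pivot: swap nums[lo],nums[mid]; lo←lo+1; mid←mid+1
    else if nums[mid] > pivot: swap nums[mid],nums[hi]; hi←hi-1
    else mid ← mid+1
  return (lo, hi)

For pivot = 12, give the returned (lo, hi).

pivot = 12; lo=0, mid=0, hi=8
nums[mid]=12=12: mid=1
nums[mid]=6<12: swap nums[0],nums[1]; lo=1,mid=2 → [6, 12, 12, 12, 6, 9, 9, 9, 6]
nums[mid]=12=12: mid=3
nums[mid]=12=12: mid=4
nums[mid]=6<12: swap nums[1],nums[4]; lo=2,mid=5 → [6, 6, 12, 12, 12, 9, 9, 9, 6]
nums[mid]=9<12: swap nums[2],nums[5]; lo=3,mid=6 → [6, 6, 9, 12, 12, 12, 9, 9, 6]
nums[mid]=9<12: swap nums[3],nums[6]; lo=4,mid=7 → [6, 6, 9, 9, 12, 12, 12, 9, 6]
nums[mid]=9<12: swap nums[4],nums[7]; lo=5,mid=8 → [6, 6, 9, 9, 9, 12, 12, 12, 6]
nums[mid]=6<12: swap nums[5],nums[8]; lo=6,mid=9 → [6, 6, 9, 9, 9, 6, 12, 12, 12]
end: lo=6, hi=8; nums = [6, 6, 9, 9, 9, 6, 12, 12, 12]

(6, 8)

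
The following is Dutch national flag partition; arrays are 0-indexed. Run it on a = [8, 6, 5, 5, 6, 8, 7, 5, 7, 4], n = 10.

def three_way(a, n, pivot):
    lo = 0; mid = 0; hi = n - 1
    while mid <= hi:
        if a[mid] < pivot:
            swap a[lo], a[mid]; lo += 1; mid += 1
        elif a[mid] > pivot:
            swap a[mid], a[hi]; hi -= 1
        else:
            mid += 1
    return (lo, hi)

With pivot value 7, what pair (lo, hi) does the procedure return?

(6, 7)

pivot = 7; lo=0, mid=0, hi=9
a[mid]=8>7: swap a[0],a[9]; hi=8 → [4, 6, 5, 5, 6, 8, 7, 5, 7, 8]
a[mid]=4<7: swap a[0],a[0]; lo=1,mid=1 → [4, 6, 5, 5, 6, 8, 7, 5, 7, 8]
a[mid]=6<7: swap a[1],a[1]; lo=2,mid=2 → [4, 6, 5, 5, 6, 8, 7, 5, 7, 8]
a[mid]=5<7: swap a[2],a[2]; lo=3,mid=3 → [4, 6, 5, 5, 6, 8, 7, 5, 7, 8]
a[mid]=5<7: swap a[3],a[3]; lo=4,mid=4 → [4, 6, 5, 5, 6, 8, 7, 5, 7, 8]
a[mid]=6<7: swap a[4],a[4]; lo=5,mid=5 → [4, 6, 5, 5, 6, 8, 7, 5, 7, 8]
a[mid]=8>7: swap a[5],a[8]; hi=7 → [4, 6, 5, 5, 6, 7, 7, 5, 8, 8]
a[mid]=7=7: mid=6
a[mid]=7=7: mid=7
a[mid]=5<7: swap a[5],a[7]; lo=6,mid=8 → [4, 6, 5, 5, 6, 5, 7, 7, 8, 8]
end: lo=6, hi=7; a = [4, 6, 5, 5, 6, 5, 7, 7, 8, 8]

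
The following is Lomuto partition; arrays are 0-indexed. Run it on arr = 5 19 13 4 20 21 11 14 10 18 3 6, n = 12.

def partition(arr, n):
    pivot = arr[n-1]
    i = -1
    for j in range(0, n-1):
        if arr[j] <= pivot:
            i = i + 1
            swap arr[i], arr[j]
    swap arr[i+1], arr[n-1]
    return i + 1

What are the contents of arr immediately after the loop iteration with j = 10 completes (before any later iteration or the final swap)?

5 4 3 19 20 21 11 14 10 18 13 6

pivot = arr[11] = 6; i = -1
j=0: arr[0]=5 ≤ 6 → i=0, swap arr[0],arr[0] (no change) → 5 19 13 4 20 21 11 14 10 18 3 6
j=1: arr[1]=19 > 6 → no swap
j=2: arr[2]=13 > 6 → no swap
j=3: arr[3]=4 ≤ 6 → i=1, swap arr[1],arr[3] → 5 4 13 19 20 21 11 14 10 18 3 6
j=4: arr[4]=20 > 6 → no swap
j=5: arr[5]=21 > 6 → no swap
j=6: arr[6]=11 > 6 → no swap
j=7: arr[7]=14 > 6 → no swap
j=8: arr[8]=10 > 6 → no swap
j=9: arr[9]=18 > 6 → no swap
j=10: arr[10]=3 ≤ 6 → i=2, swap arr[2],arr[10] → 5 4 3 19 20 21 11 14 10 18 13 6
(after j=10) arr = 5 4 3 19 20 21 11 14 10 18 13 6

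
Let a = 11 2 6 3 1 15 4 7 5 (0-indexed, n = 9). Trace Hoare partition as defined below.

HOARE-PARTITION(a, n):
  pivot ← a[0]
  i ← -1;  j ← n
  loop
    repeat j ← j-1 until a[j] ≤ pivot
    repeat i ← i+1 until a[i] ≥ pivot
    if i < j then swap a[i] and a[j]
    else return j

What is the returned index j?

6

pivot = a[0] = 11; i = -1, j = 9
j→8 (a[8]=5≤11), i→0 (a[0]=11≥11); i<j, swap → 5 2 6 3 1 15 4 7 11
j→7 (a[7]=7≤11), i→5 (a[5]=15≥11); i<j, swap → 5 2 6 3 1 7 4 15 11
j→6, i→7; i≥j, return j=6. a = 5 2 6 3 1 7 4 15 11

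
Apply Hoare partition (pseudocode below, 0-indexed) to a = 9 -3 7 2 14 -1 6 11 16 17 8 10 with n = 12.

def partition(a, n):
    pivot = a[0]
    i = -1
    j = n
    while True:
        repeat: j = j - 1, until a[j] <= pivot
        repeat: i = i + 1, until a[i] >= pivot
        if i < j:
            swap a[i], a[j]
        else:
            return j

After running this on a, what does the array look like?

pivot=9
j stops at 10 (8), i stops at 0 (9); swap ⇒ 8 -3 7 2 14 -1 6 11 16 17 9 10
j stops at 6 (6), i stops at 4 (14); swap ⇒ 8 -3 7 2 6 -1 14 11 16 17 9 10
j stops at 5, i stops at 6; i≥j ⇒ return 5. a=8 -3 7 2 6 -1 14 11 16 17 9 10

8 -3 7 2 6 -1 14 11 16 17 9 10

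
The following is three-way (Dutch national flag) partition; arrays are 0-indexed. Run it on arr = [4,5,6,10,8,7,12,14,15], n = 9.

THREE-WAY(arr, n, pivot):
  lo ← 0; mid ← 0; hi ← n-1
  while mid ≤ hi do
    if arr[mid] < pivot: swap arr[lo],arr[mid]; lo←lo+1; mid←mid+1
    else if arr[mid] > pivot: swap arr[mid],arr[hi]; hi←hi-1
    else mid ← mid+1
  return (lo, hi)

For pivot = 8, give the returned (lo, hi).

(4, 4)

pivot = 8; lo=0, mid=0, hi=8
arr[mid]=4<8: swap arr[0],arr[0]; lo=1,mid=1 → [4,5,6,10,8,7,12,14,15]
arr[mid]=5<8: swap arr[1],arr[1]; lo=2,mid=2 → [4,5,6,10,8,7,12,14,15]
arr[mid]=6<8: swap arr[2],arr[2]; lo=3,mid=3 → [4,5,6,10,8,7,12,14,15]
arr[mid]=10>8: swap arr[3],arr[8]; hi=7 → [4,5,6,15,8,7,12,14,10]
arr[mid]=15>8: swap arr[3],arr[7]; hi=6 → [4,5,6,14,8,7,12,15,10]
arr[mid]=14>8: swap arr[3],arr[6]; hi=5 → [4,5,6,12,8,7,14,15,10]
arr[mid]=12>8: swap arr[3],arr[5]; hi=4 → [4,5,6,7,8,12,14,15,10]
arr[mid]=7<8: swap arr[3],arr[3]; lo=4,mid=4 → [4,5,6,7,8,12,14,15,10]
arr[mid]=8=8: mid=5
end: lo=4, hi=4; arr = [4,5,6,7,8,12,14,15,10]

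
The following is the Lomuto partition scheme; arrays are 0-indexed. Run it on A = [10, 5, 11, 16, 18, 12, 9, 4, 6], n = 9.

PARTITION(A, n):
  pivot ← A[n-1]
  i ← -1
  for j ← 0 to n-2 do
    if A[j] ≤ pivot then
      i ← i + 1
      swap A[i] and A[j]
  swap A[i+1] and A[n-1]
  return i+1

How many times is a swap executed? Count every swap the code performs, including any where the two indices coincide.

pivot = A[8] = 6; i = -1
j=0: A[0]=10 > 6 → no swap
j=1: A[1]=5 ≤ 6 → i=0, swap A[0],A[1] → [5, 10, 11, 16, 18, 12, 9, 4, 6]
j=2: A[2]=11 > 6 → no swap
j=3: A[3]=16 > 6 → no swap
j=4: A[4]=18 > 6 → no swap
j=5: A[5]=12 > 6 → no swap
j=6: A[6]=9 > 6 → no swap
j=7: A[7]=4 ≤ 6 → i=1, swap A[1],A[7] → [5, 4, 11, 16, 18, 12, 9, 10, 6]
final swap A[2],A[8] → [5, 4, 6, 16, 18, 12, 9, 10, 11]; return 2

3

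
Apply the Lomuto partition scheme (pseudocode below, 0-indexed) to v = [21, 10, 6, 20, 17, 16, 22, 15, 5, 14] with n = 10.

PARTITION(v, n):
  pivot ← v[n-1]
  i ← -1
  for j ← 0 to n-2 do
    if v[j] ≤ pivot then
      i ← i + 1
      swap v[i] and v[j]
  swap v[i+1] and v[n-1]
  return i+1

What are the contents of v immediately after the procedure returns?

pivot=14, i=-1
j=0: 21>14, skip
j=1: 10≤14, i=0, swap(0,1) ⇒ [10, 21, 6, 20, 17, 16, 22, 15, 5, 14]
j=2: 6≤14, i=1, swap(1,2) ⇒ [10, 6, 21, 20, 17, 16, 22, 15, 5, 14]
j=3: 20>14, skip
j=4: 17>14, skip
j=5: 16>14, skip
j=6: 22>14, skip
j=7: 15>14, skip
j=8: 5≤14, i=2, swap(2,8) ⇒ [10, 6, 5, 20, 17, 16, 22, 15, 21, 14]
swap(3,9) ⇒ [10, 6, 5, 14, 17, 16, 22, 15, 21, 20]; return 3

[10, 6, 5, 14, 17, 16, 22, 15, 21, 20]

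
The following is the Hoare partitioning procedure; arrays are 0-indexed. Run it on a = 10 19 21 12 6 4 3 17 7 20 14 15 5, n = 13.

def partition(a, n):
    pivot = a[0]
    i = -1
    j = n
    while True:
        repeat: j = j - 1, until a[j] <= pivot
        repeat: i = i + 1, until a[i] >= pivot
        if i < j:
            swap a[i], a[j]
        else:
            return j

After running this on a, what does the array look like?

pivot=10
j stops at 12 (5), i stops at 0 (10); swap ⇒ 5 19 21 12 6 4 3 17 7 20 14 15 10
j stops at 8 (7), i stops at 1 (19); swap ⇒ 5 7 21 12 6 4 3 17 19 20 14 15 10
j stops at 6 (3), i stops at 2 (21); swap ⇒ 5 7 3 12 6 4 21 17 19 20 14 15 10
j stops at 5 (4), i stops at 3 (12); swap ⇒ 5 7 3 4 6 12 21 17 19 20 14 15 10
j stops at 4, i stops at 5; i≥j ⇒ return 4. a=5 7 3 4 6 12 21 17 19 20 14 15 10

5 7 3 4 6 12 21 17 19 20 14 15 10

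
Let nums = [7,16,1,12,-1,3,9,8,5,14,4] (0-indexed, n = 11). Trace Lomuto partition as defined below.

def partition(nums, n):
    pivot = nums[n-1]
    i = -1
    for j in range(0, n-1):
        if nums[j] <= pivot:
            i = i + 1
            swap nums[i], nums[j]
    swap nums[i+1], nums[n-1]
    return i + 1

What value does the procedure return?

3

pivot = nums[10] = 4; i = -1
j=0: nums[0]=7 > 4 → no swap
j=1: nums[1]=16 > 4 → no swap
j=2: nums[2]=1 ≤ 4 → i=0, swap nums[0],nums[2] → [1,16,7,12,-1,3,9,8,5,14,4]
j=3: nums[3]=12 > 4 → no swap
j=4: nums[4]=-1 ≤ 4 → i=1, swap nums[1],nums[4] → [1,-1,7,12,16,3,9,8,5,14,4]
j=5: nums[5]=3 ≤ 4 → i=2, swap nums[2],nums[5] → [1,-1,3,12,16,7,9,8,5,14,4]
j=6: nums[6]=9 > 4 → no swap
j=7: nums[7]=8 > 4 → no swap
j=8: nums[8]=5 > 4 → no swap
j=9: nums[9]=14 > 4 → no swap
final swap nums[3],nums[10] → [1,-1,3,4,16,7,9,8,5,14,12]; return 3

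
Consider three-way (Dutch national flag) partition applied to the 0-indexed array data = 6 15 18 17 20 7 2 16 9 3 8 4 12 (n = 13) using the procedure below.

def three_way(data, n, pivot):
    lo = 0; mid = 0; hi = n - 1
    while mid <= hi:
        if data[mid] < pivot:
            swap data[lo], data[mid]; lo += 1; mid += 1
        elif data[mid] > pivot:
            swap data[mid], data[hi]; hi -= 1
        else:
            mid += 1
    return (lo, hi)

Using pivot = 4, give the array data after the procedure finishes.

pivot = 4; lo=0, mid=0, hi=12
data[mid]=6>4: swap data[0],data[12]; hi=11 → 12 15 18 17 20 7 2 16 9 3 8 4 6
data[mid]=12>4: swap data[0],data[11]; hi=10 → 4 15 18 17 20 7 2 16 9 3 8 12 6
data[mid]=4=4: mid=1
data[mid]=15>4: swap data[1],data[10]; hi=9 → 4 8 18 17 20 7 2 16 9 3 15 12 6
data[mid]=8>4: swap data[1],data[9]; hi=8 → 4 3 18 17 20 7 2 16 9 8 15 12 6
data[mid]=3<4: swap data[0],data[1]; lo=1,mid=2 → 3 4 18 17 20 7 2 16 9 8 15 12 6
data[mid]=18>4: swap data[2],data[8]; hi=7 → 3 4 9 17 20 7 2 16 18 8 15 12 6
data[mid]=9>4: swap data[2],data[7]; hi=6 → 3 4 16 17 20 7 2 9 18 8 15 12 6
data[mid]=16>4: swap data[2],data[6]; hi=5 → 3 4 2 17 20 7 16 9 18 8 15 12 6
data[mid]=2<4: swap data[1],data[2]; lo=2,mid=3 → 3 2 4 17 20 7 16 9 18 8 15 12 6
data[mid]=17>4: swap data[3],data[5]; hi=4 → 3 2 4 7 20 17 16 9 18 8 15 12 6
data[mid]=7>4: swap data[3],data[4]; hi=3 → 3 2 4 20 7 17 16 9 18 8 15 12 6
data[mid]=20>4: swap data[3],data[3]; hi=2 → 3 2 4 20 7 17 16 9 18 8 15 12 6
end: lo=2, hi=2; data = 3 2 4 20 7 17 16 9 18 8 15 12 6

3 2 4 20 7 17 16 9 18 8 15 12 6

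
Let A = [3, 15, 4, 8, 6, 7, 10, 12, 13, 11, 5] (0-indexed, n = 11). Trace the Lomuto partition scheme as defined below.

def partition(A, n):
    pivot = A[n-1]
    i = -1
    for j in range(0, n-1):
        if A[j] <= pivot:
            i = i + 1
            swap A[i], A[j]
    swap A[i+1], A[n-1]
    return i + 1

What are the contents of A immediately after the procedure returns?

[3, 4, 5, 8, 6, 7, 10, 12, 13, 11, 15]

pivot = A[10] = 5; i = -1
j=0: A[0]=3 ≤ 5 → i=0, swap A[0],A[0] (no change) → [3, 15, 4, 8, 6, 7, 10, 12, 13, 11, 5]
j=1: A[1]=15 > 5 → no swap
j=2: A[2]=4 ≤ 5 → i=1, swap A[1],A[2] → [3, 4, 15, 8, 6, 7, 10, 12, 13, 11, 5]
j=3: A[3]=8 > 5 → no swap
j=4: A[4]=6 > 5 → no swap
j=5: A[5]=7 > 5 → no swap
j=6: A[6]=10 > 5 → no swap
j=7: A[7]=12 > 5 → no swap
j=8: A[8]=13 > 5 → no swap
j=9: A[9]=11 > 5 → no swap
final swap A[2],A[10] → [3, 4, 5, 8, 6, 7, 10, 12, 13, 11, 15]; return 2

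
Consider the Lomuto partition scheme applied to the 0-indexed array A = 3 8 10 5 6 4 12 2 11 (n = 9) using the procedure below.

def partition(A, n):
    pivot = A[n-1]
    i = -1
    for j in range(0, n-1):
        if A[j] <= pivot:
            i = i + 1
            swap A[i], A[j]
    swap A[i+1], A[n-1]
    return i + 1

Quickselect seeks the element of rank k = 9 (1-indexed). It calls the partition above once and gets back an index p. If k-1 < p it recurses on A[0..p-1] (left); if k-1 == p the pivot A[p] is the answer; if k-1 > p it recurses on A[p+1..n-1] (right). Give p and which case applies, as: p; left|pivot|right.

pivot=11, i=-1
j=0: 3≤11, i=0, swap(0,0) ⇒ 3 8 10 5 6 4 12 2 11
j=1: 8≤11, i=1, swap(1,1) ⇒ 3 8 10 5 6 4 12 2 11
j=2: 10≤11, i=2, swap(2,2) ⇒ 3 8 10 5 6 4 12 2 11
j=3: 5≤11, i=3, swap(3,3) ⇒ 3 8 10 5 6 4 12 2 11
j=4: 6≤11, i=4, swap(4,4) ⇒ 3 8 10 5 6 4 12 2 11
j=5: 4≤11, i=5, swap(5,5) ⇒ 3 8 10 5 6 4 12 2 11
j=6: 12>11, skip
j=7: 2≤11, i=6, swap(6,7) ⇒ 3 8 10 5 6 4 2 12 11
swap(7,8) ⇒ 3 8 10 5 6 4 2 11 12; return 7
p = 7; k-1 = 8 > 7 ⇒ right

7; right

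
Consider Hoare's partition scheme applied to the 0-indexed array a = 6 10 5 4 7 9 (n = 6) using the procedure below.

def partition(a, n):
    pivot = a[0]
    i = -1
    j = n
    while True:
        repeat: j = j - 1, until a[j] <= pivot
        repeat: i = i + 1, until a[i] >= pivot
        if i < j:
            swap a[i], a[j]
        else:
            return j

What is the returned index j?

1

pivot=6
j stops at 3 (4), i stops at 0 (6); swap ⇒ 4 10 5 6 7 9
j stops at 2 (5), i stops at 1 (10); swap ⇒ 4 5 10 6 7 9
j stops at 1, i stops at 2; i≥j ⇒ return 1. a=4 5 10 6 7 9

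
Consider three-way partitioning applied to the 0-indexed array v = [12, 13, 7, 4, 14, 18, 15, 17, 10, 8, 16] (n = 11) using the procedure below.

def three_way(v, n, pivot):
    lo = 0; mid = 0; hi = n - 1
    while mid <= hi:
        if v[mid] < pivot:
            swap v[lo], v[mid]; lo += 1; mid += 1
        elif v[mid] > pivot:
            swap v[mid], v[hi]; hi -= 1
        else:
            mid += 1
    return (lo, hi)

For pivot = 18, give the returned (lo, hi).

lo=0 mid=0 hi=10
12<18: swap(0,0), lo=1 mid=1 ⇒ [12, 13, 7, 4, 14, 18, 15, 17, 10, 8, 16]
13<18: swap(1,1), lo=2 mid=2 ⇒ [12, 13, 7, 4, 14, 18, 15, 17, 10, 8, 16]
7<18: swap(2,2), lo=3 mid=3 ⇒ [12, 13, 7, 4, 14, 18, 15, 17, 10, 8, 16]
4<18: swap(3,3), lo=4 mid=4 ⇒ [12, 13, 7, 4, 14, 18, 15, 17, 10, 8, 16]
14<18: swap(4,4), lo=5 mid=5 ⇒ [12, 13, 7, 4, 14, 18, 15, 17, 10, 8, 16]
18=18: mid=6
15<18: swap(5,6), lo=6 mid=7 ⇒ [12, 13, 7, 4, 14, 15, 18, 17, 10, 8, 16]
17<18: swap(6,7), lo=7 mid=8 ⇒ [12, 13, 7, 4, 14, 15, 17, 18, 10, 8, 16]
10<18: swap(7,8), lo=8 mid=9 ⇒ [12, 13, 7, 4, 14, 15, 17, 10, 18, 8, 16]
8<18: swap(8,9), lo=9 mid=10 ⇒ [12, 13, 7, 4, 14, 15, 17, 10, 8, 18, 16]
16<18: swap(9,10), lo=10 mid=11 ⇒ [12, 13, 7, 4, 14, 15, 17, 10, 8, 16, 18]
done. lo=10 hi=10; v=[12, 13, 7, 4, 14, 15, 17, 10, 8, 16, 18]

(10, 10)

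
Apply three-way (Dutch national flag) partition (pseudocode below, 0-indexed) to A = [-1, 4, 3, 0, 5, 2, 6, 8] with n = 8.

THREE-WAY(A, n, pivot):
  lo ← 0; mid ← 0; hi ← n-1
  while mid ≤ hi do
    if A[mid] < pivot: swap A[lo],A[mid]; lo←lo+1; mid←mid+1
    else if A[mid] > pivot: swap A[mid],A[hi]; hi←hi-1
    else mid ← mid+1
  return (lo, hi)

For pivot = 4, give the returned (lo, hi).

(4, 4)

lo=0 mid=0 hi=7
-1<4: swap(0,0), lo=1 mid=1 ⇒ [-1, 4, 3, 0, 5, 2, 6, 8]
4=4: mid=2
3<4: swap(1,2), lo=2 mid=3 ⇒ [-1, 3, 4, 0, 5, 2, 6, 8]
0<4: swap(2,3), lo=3 mid=4 ⇒ [-1, 3, 0, 4, 5, 2, 6, 8]
5>4: swap(4,7), hi=6 ⇒ [-1, 3, 0, 4, 8, 2, 6, 5]
8>4: swap(4,6), hi=5 ⇒ [-1, 3, 0, 4, 6, 2, 8, 5]
6>4: swap(4,5), hi=4 ⇒ [-1, 3, 0, 4, 2, 6, 8, 5]
2<4: swap(3,4), lo=4 mid=5 ⇒ [-1, 3, 0, 2, 4, 6, 8, 5]
done. lo=4 hi=4; A=[-1, 3, 0, 2, 4, 6, 8, 5]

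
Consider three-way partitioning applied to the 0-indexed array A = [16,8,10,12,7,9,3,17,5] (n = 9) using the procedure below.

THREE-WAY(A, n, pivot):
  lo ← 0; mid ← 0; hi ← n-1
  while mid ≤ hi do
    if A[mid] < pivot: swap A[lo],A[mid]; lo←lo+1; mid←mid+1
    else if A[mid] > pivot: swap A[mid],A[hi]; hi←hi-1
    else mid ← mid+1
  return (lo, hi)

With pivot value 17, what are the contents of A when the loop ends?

[16,8,10,12,7,9,3,5,17]

pivot = 17; lo=0, mid=0, hi=8
A[mid]=16<17: swap A[0],A[0]; lo=1,mid=1 → [16,8,10,12,7,9,3,17,5]
A[mid]=8<17: swap A[1],A[1]; lo=2,mid=2 → [16,8,10,12,7,9,3,17,5]
A[mid]=10<17: swap A[2],A[2]; lo=3,mid=3 → [16,8,10,12,7,9,3,17,5]
A[mid]=12<17: swap A[3],A[3]; lo=4,mid=4 → [16,8,10,12,7,9,3,17,5]
A[mid]=7<17: swap A[4],A[4]; lo=5,mid=5 → [16,8,10,12,7,9,3,17,5]
A[mid]=9<17: swap A[5],A[5]; lo=6,mid=6 → [16,8,10,12,7,9,3,17,5]
A[mid]=3<17: swap A[6],A[6]; lo=7,mid=7 → [16,8,10,12,7,9,3,17,5]
A[mid]=17=17: mid=8
A[mid]=5<17: swap A[7],A[8]; lo=8,mid=9 → [16,8,10,12,7,9,3,5,17]
end: lo=8, hi=8; A = [16,8,10,12,7,9,3,5,17]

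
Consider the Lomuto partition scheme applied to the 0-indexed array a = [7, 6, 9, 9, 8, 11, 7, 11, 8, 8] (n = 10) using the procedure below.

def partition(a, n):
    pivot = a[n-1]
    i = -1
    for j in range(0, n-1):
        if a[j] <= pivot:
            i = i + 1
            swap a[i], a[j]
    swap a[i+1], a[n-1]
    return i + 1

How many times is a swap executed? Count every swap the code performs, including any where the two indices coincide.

6

pivot = a[9] = 8; i = -1
j=0: a[0]=7 ≤ 8 → i=0, swap a[0],a[0] (no change) → [7, 6, 9, 9, 8, 11, 7, 11, 8, 8]
j=1: a[1]=6 ≤ 8 → i=1, swap a[1],a[1] (no change) → [7, 6, 9, 9, 8, 11, 7, 11, 8, 8]
j=2: a[2]=9 > 8 → no swap
j=3: a[3]=9 > 8 → no swap
j=4: a[4]=8 ≤ 8 → i=2, swap a[2],a[4] → [7, 6, 8, 9, 9, 11, 7, 11, 8, 8]
j=5: a[5]=11 > 8 → no swap
j=6: a[6]=7 ≤ 8 → i=3, swap a[3],a[6] → [7, 6, 8, 7, 9, 11, 9, 11, 8, 8]
j=7: a[7]=11 > 8 → no swap
j=8: a[8]=8 ≤ 8 → i=4, swap a[4],a[8] → [7, 6, 8, 7, 8, 11, 9, 11, 9, 8]
final swap a[5],a[9] → [7, 6, 8, 7, 8, 8, 9, 11, 9, 11]; return 5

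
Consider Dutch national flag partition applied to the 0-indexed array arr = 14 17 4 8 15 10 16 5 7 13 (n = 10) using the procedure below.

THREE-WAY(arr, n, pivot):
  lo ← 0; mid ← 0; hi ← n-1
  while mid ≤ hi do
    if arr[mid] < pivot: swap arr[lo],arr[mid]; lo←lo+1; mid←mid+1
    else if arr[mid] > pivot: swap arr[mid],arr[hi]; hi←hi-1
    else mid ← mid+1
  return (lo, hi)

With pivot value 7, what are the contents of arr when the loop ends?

5 4 7 15 10 16 8 17 13 14

pivot = 7; lo=0, mid=0, hi=9
arr[mid]=14>7: swap arr[0],arr[9]; hi=8 → 13 17 4 8 15 10 16 5 7 14
arr[mid]=13>7: swap arr[0],arr[8]; hi=7 → 7 17 4 8 15 10 16 5 13 14
arr[mid]=7=7: mid=1
arr[mid]=17>7: swap arr[1],arr[7]; hi=6 → 7 5 4 8 15 10 16 17 13 14
arr[mid]=5<7: swap arr[0],arr[1]; lo=1,mid=2 → 5 7 4 8 15 10 16 17 13 14
arr[mid]=4<7: swap arr[1],arr[2]; lo=2,mid=3 → 5 4 7 8 15 10 16 17 13 14
arr[mid]=8>7: swap arr[3],arr[6]; hi=5 → 5 4 7 16 15 10 8 17 13 14
arr[mid]=16>7: swap arr[3],arr[5]; hi=4 → 5 4 7 10 15 16 8 17 13 14
arr[mid]=10>7: swap arr[3],arr[4]; hi=3 → 5 4 7 15 10 16 8 17 13 14
arr[mid]=15>7: swap arr[3],arr[3]; hi=2 → 5 4 7 15 10 16 8 17 13 14
end: lo=2, hi=2; arr = 5 4 7 15 10 16 8 17 13 14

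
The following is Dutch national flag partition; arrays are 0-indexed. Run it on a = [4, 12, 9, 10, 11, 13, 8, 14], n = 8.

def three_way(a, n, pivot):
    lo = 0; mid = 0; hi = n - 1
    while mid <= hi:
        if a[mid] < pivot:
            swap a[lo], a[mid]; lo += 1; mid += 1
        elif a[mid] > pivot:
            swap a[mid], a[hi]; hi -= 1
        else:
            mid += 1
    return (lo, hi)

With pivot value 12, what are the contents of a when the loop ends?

pivot = 12; lo=0, mid=0, hi=7
a[mid]=4<12: swap a[0],a[0]; lo=1,mid=1 → [4, 12, 9, 10, 11, 13, 8, 14]
a[mid]=12=12: mid=2
a[mid]=9<12: swap a[1],a[2]; lo=2,mid=3 → [4, 9, 12, 10, 11, 13, 8, 14]
a[mid]=10<12: swap a[2],a[3]; lo=3,mid=4 → [4, 9, 10, 12, 11, 13, 8, 14]
a[mid]=11<12: swap a[3],a[4]; lo=4,mid=5 → [4, 9, 10, 11, 12, 13, 8, 14]
a[mid]=13>12: swap a[5],a[7]; hi=6 → [4, 9, 10, 11, 12, 14, 8, 13]
a[mid]=14>12: swap a[5],a[6]; hi=5 → [4, 9, 10, 11, 12, 8, 14, 13]
a[mid]=8<12: swap a[4],a[5]; lo=5,mid=6 → [4, 9, 10, 11, 8, 12, 14, 13]
end: lo=5, hi=5; a = [4, 9, 10, 11, 8, 12, 14, 13]

[4, 9, 10, 11, 8, 12, 14, 13]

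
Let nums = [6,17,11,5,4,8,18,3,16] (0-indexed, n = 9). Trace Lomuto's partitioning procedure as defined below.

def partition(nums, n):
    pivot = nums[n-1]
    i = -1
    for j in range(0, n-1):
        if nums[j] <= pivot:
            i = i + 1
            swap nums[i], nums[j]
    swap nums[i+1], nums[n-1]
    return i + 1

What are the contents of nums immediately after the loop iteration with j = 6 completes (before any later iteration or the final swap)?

[6,11,5,4,8,17,18,3,16]

pivot=16, i=-1
j=0: 6≤16, i=0, swap(0,0) ⇒ [6,17,11,5,4,8,18,3,16]
j=1: 17>16, skip
j=2: 11≤16, i=1, swap(1,2) ⇒ [6,11,17,5,4,8,18,3,16]
j=3: 5≤16, i=2, swap(2,3) ⇒ [6,11,5,17,4,8,18,3,16]
j=4: 4≤16, i=3, swap(3,4) ⇒ [6,11,5,4,17,8,18,3,16]
j=5: 8≤16, i=4, swap(4,5) ⇒ [6,11,5,4,8,17,18,3,16]
j=6: 18>16, skip
(after j=6) nums = [6,11,5,4,8,17,18,3,16]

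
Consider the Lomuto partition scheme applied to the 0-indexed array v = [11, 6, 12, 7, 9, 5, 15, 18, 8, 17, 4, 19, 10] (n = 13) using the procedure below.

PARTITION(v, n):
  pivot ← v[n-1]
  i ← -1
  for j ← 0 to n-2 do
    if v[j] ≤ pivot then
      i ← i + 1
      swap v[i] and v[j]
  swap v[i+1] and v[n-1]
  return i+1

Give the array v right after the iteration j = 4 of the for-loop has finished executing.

[6, 7, 9, 11, 12, 5, 15, 18, 8, 17, 4, 19, 10]

pivot = v[12] = 10; i = -1
j=0: v[0]=11 > 10 → no swap
j=1: v[1]=6 ≤ 10 → i=0, swap v[0],v[1] → [6, 11, 12, 7, 9, 5, 15, 18, 8, 17, 4, 19, 10]
j=2: v[2]=12 > 10 → no swap
j=3: v[3]=7 ≤ 10 → i=1, swap v[1],v[3] → [6, 7, 12, 11, 9, 5, 15, 18, 8, 17, 4, 19, 10]
j=4: v[4]=9 ≤ 10 → i=2, swap v[2],v[4] → [6, 7, 9, 11, 12, 5, 15, 18, 8, 17, 4, 19, 10]
(after j=4) v = [6, 7, 9, 11, 12, 5, 15, 18, 8, 17, 4, 19, 10]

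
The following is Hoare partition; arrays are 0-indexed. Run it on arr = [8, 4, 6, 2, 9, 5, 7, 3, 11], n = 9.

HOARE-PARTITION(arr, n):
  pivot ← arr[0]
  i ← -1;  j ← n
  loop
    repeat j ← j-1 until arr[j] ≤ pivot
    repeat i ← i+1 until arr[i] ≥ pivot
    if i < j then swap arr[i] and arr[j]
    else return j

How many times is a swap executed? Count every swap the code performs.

pivot=8
j stops at 7 (3), i stops at 0 (8); swap ⇒ [3, 4, 6, 2, 9, 5, 7, 8, 11]
j stops at 6 (7), i stops at 4 (9); swap ⇒ [3, 4, 6, 2, 7, 5, 9, 8, 11]
j stops at 5, i stops at 6; i≥j ⇒ return 5. arr=[3, 4, 6, 2, 7, 5, 9, 8, 11]

2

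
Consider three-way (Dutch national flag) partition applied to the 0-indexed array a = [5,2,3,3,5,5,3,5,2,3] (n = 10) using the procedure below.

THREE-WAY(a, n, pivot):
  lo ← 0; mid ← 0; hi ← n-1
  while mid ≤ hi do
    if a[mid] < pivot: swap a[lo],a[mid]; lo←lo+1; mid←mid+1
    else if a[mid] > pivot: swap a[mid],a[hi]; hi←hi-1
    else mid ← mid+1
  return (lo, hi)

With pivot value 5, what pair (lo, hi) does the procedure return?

(6, 9)

lo=0 mid=0 hi=9
5=5: mid=1
2<5: swap(0,1), lo=1 mid=2 ⇒ [2,5,3,3,5,5,3,5,2,3]
3<5: swap(1,2), lo=2 mid=3 ⇒ [2,3,5,3,5,5,3,5,2,3]
3<5: swap(2,3), lo=3 mid=4 ⇒ [2,3,3,5,5,5,3,5,2,3]
5=5: mid=5
5=5: mid=6
3<5: swap(3,6), lo=4 mid=7 ⇒ [2,3,3,3,5,5,5,5,2,3]
5=5: mid=8
2<5: swap(4,8), lo=5 mid=9 ⇒ [2,3,3,3,2,5,5,5,5,3]
3<5: swap(5,9), lo=6 mid=10 ⇒ [2,3,3,3,2,3,5,5,5,5]
done. lo=6 hi=9; a=[2,3,3,3,2,3,5,5,5,5]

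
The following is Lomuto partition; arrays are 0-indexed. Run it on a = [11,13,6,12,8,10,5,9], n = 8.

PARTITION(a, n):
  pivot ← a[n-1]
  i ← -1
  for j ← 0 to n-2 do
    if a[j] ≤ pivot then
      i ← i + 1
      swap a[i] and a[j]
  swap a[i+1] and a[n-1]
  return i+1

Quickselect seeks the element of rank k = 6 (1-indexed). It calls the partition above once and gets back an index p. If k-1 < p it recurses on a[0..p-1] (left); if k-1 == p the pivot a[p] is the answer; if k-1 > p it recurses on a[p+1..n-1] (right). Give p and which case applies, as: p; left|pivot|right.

3; right

pivot = a[7] = 9; i = -1
j=0: a[0]=11 > 9 → no swap
j=1: a[1]=13 > 9 → no swap
j=2: a[2]=6 ≤ 9 → i=0, swap a[0],a[2] → [6,13,11,12,8,10,5,9]
j=3: a[3]=12 > 9 → no swap
j=4: a[4]=8 ≤ 9 → i=1, swap a[1],a[4] → [6,8,11,12,13,10,5,9]
j=5: a[5]=10 > 9 → no swap
j=6: a[6]=5 ≤ 9 → i=2, swap a[2],a[6] → [6,8,5,12,13,10,11,9]
final swap a[3],a[7] → [6,8,5,9,13,10,11,12]; return 3
p = 3; k-1 = 5 > 3 ⇒ right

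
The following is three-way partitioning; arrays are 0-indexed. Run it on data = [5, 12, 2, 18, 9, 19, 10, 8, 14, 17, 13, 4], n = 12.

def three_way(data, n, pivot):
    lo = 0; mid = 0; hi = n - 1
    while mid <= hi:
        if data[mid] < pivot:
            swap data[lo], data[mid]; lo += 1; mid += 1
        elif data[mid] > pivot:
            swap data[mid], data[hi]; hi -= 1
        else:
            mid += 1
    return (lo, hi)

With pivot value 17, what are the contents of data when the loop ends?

pivot = 17; lo=0, mid=0, hi=11
data[mid]=5<17: swap data[0],data[0]; lo=1,mid=1 → [5, 12, 2, 18, 9, 19, 10, 8, 14, 17, 13, 4]
data[mid]=12<17: swap data[1],data[1]; lo=2,mid=2 → [5, 12, 2, 18, 9, 19, 10, 8, 14, 17, 13, 4]
data[mid]=2<17: swap data[2],data[2]; lo=3,mid=3 → [5, 12, 2, 18, 9, 19, 10, 8, 14, 17, 13, 4]
data[mid]=18>17: swap data[3],data[11]; hi=10 → [5, 12, 2, 4, 9, 19, 10, 8, 14, 17, 13, 18]
data[mid]=4<17: swap data[3],data[3]; lo=4,mid=4 → [5, 12, 2, 4, 9, 19, 10, 8, 14, 17, 13, 18]
data[mid]=9<17: swap data[4],data[4]; lo=5,mid=5 → [5, 12, 2, 4, 9, 19, 10, 8, 14, 17, 13, 18]
data[mid]=19>17: swap data[5],data[10]; hi=9 → [5, 12, 2, 4, 9, 13, 10, 8, 14, 17, 19, 18]
data[mid]=13<17: swap data[5],data[5]; lo=6,mid=6 → [5, 12, 2, 4, 9, 13, 10, 8, 14, 17, 19, 18]
data[mid]=10<17: swap data[6],data[6]; lo=7,mid=7 → [5, 12, 2, 4, 9, 13, 10, 8, 14, 17, 19, 18]
data[mid]=8<17: swap data[7],data[7]; lo=8,mid=8 → [5, 12, 2, 4, 9, 13, 10, 8, 14, 17, 19, 18]
data[mid]=14<17: swap data[8],data[8]; lo=9,mid=9 → [5, 12, 2, 4, 9, 13, 10, 8, 14, 17, 19, 18]
data[mid]=17=17: mid=10
end: lo=9, hi=9; data = [5, 12, 2, 4, 9, 13, 10, 8, 14, 17, 19, 18]

[5, 12, 2, 4, 9, 13, 10, 8, 14, 17, 19, 18]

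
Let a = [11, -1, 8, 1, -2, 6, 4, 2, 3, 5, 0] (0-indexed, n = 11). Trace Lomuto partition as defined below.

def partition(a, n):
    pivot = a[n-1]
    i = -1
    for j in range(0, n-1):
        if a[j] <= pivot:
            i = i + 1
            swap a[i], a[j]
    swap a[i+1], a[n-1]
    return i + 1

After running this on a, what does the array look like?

pivot=0, i=-1
j=0: 11>0, skip
j=1: -1≤0, i=0, swap(0,1) ⇒ [-1, 11, 8, 1, -2, 6, 4, 2, 3, 5, 0]
j=2: 8>0, skip
j=3: 1>0, skip
j=4: -2≤0, i=1, swap(1,4) ⇒ [-1, -2, 8, 1, 11, 6, 4, 2, 3, 5, 0]
j=5: 6>0, skip
j=6: 4>0, skip
j=7: 2>0, skip
j=8: 3>0, skip
j=9: 5>0, skip
swap(2,10) ⇒ [-1, -2, 0, 1, 11, 6, 4, 2, 3, 5, 8]; return 2

[-1, -2, 0, 1, 11, 6, 4, 2, 3, 5, 8]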